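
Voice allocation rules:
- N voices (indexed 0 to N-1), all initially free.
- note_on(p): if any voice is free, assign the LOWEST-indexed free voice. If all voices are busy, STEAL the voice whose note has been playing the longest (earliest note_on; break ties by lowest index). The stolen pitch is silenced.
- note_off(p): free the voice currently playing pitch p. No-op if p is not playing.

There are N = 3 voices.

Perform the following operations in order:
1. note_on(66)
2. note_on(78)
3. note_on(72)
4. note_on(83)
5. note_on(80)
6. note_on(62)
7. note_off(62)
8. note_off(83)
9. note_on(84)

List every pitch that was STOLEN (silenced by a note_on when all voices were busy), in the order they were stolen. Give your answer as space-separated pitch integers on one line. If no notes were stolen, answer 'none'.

Answer: 66 78 72

Derivation:
Op 1: note_on(66): voice 0 is free -> assigned | voices=[66 - -]
Op 2: note_on(78): voice 1 is free -> assigned | voices=[66 78 -]
Op 3: note_on(72): voice 2 is free -> assigned | voices=[66 78 72]
Op 4: note_on(83): all voices busy, STEAL voice 0 (pitch 66, oldest) -> assign | voices=[83 78 72]
Op 5: note_on(80): all voices busy, STEAL voice 1 (pitch 78, oldest) -> assign | voices=[83 80 72]
Op 6: note_on(62): all voices busy, STEAL voice 2 (pitch 72, oldest) -> assign | voices=[83 80 62]
Op 7: note_off(62): free voice 2 | voices=[83 80 -]
Op 8: note_off(83): free voice 0 | voices=[- 80 -]
Op 9: note_on(84): voice 0 is free -> assigned | voices=[84 80 -]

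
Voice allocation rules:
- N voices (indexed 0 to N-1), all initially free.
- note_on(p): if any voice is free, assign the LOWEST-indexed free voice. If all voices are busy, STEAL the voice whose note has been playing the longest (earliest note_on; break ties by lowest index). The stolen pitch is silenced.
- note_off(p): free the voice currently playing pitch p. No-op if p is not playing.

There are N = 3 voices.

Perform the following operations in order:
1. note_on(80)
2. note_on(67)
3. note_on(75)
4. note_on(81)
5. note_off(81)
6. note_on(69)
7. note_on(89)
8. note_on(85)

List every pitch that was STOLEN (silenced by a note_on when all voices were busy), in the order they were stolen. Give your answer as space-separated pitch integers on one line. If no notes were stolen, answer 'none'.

Answer: 80 67 75

Derivation:
Op 1: note_on(80): voice 0 is free -> assigned | voices=[80 - -]
Op 2: note_on(67): voice 1 is free -> assigned | voices=[80 67 -]
Op 3: note_on(75): voice 2 is free -> assigned | voices=[80 67 75]
Op 4: note_on(81): all voices busy, STEAL voice 0 (pitch 80, oldest) -> assign | voices=[81 67 75]
Op 5: note_off(81): free voice 0 | voices=[- 67 75]
Op 6: note_on(69): voice 0 is free -> assigned | voices=[69 67 75]
Op 7: note_on(89): all voices busy, STEAL voice 1 (pitch 67, oldest) -> assign | voices=[69 89 75]
Op 8: note_on(85): all voices busy, STEAL voice 2 (pitch 75, oldest) -> assign | voices=[69 89 85]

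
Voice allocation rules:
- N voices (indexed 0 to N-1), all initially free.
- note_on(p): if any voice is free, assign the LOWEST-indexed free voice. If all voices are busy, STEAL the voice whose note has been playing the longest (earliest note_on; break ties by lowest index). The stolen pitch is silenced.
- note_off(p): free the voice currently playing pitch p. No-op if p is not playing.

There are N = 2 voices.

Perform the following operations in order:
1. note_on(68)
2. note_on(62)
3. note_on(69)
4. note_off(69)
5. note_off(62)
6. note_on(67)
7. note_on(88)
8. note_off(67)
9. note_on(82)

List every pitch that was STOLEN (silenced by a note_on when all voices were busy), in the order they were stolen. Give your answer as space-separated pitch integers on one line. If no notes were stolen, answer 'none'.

Answer: 68

Derivation:
Op 1: note_on(68): voice 0 is free -> assigned | voices=[68 -]
Op 2: note_on(62): voice 1 is free -> assigned | voices=[68 62]
Op 3: note_on(69): all voices busy, STEAL voice 0 (pitch 68, oldest) -> assign | voices=[69 62]
Op 4: note_off(69): free voice 0 | voices=[- 62]
Op 5: note_off(62): free voice 1 | voices=[- -]
Op 6: note_on(67): voice 0 is free -> assigned | voices=[67 -]
Op 7: note_on(88): voice 1 is free -> assigned | voices=[67 88]
Op 8: note_off(67): free voice 0 | voices=[- 88]
Op 9: note_on(82): voice 0 is free -> assigned | voices=[82 88]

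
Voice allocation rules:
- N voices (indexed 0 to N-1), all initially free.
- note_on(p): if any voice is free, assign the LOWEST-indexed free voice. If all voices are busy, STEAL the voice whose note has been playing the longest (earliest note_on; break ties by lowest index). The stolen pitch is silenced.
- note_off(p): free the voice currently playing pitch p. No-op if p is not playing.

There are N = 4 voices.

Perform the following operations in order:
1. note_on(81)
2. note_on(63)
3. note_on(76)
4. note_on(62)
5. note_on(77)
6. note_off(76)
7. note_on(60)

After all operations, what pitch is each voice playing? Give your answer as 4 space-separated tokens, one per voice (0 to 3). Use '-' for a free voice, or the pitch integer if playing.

Answer: 77 63 60 62

Derivation:
Op 1: note_on(81): voice 0 is free -> assigned | voices=[81 - - -]
Op 2: note_on(63): voice 1 is free -> assigned | voices=[81 63 - -]
Op 3: note_on(76): voice 2 is free -> assigned | voices=[81 63 76 -]
Op 4: note_on(62): voice 3 is free -> assigned | voices=[81 63 76 62]
Op 5: note_on(77): all voices busy, STEAL voice 0 (pitch 81, oldest) -> assign | voices=[77 63 76 62]
Op 6: note_off(76): free voice 2 | voices=[77 63 - 62]
Op 7: note_on(60): voice 2 is free -> assigned | voices=[77 63 60 62]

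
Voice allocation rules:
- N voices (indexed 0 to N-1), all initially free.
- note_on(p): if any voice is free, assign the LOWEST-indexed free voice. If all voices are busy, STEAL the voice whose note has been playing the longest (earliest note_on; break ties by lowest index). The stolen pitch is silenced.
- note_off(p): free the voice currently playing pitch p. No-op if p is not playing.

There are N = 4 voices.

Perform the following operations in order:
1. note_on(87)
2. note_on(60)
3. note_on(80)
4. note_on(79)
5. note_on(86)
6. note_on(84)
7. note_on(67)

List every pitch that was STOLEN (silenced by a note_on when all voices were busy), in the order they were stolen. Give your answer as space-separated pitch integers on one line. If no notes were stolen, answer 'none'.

Op 1: note_on(87): voice 0 is free -> assigned | voices=[87 - - -]
Op 2: note_on(60): voice 1 is free -> assigned | voices=[87 60 - -]
Op 3: note_on(80): voice 2 is free -> assigned | voices=[87 60 80 -]
Op 4: note_on(79): voice 3 is free -> assigned | voices=[87 60 80 79]
Op 5: note_on(86): all voices busy, STEAL voice 0 (pitch 87, oldest) -> assign | voices=[86 60 80 79]
Op 6: note_on(84): all voices busy, STEAL voice 1 (pitch 60, oldest) -> assign | voices=[86 84 80 79]
Op 7: note_on(67): all voices busy, STEAL voice 2 (pitch 80, oldest) -> assign | voices=[86 84 67 79]

Answer: 87 60 80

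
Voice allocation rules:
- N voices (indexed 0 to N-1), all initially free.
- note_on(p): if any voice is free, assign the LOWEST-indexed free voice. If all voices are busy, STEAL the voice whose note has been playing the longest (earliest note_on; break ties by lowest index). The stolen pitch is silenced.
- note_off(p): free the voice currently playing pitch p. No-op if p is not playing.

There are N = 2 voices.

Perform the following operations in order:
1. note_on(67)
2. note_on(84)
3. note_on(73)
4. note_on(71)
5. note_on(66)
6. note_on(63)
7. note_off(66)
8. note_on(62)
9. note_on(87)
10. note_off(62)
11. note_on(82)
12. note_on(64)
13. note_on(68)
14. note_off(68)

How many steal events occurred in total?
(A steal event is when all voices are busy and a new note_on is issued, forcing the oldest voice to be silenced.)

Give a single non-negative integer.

Answer: 7

Derivation:
Op 1: note_on(67): voice 0 is free -> assigned | voices=[67 -]
Op 2: note_on(84): voice 1 is free -> assigned | voices=[67 84]
Op 3: note_on(73): all voices busy, STEAL voice 0 (pitch 67, oldest) -> assign | voices=[73 84]
Op 4: note_on(71): all voices busy, STEAL voice 1 (pitch 84, oldest) -> assign | voices=[73 71]
Op 5: note_on(66): all voices busy, STEAL voice 0 (pitch 73, oldest) -> assign | voices=[66 71]
Op 6: note_on(63): all voices busy, STEAL voice 1 (pitch 71, oldest) -> assign | voices=[66 63]
Op 7: note_off(66): free voice 0 | voices=[- 63]
Op 8: note_on(62): voice 0 is free -> assigned | voices=[62 63]
Op 9: note_on(87): all voices busy, STEAL voice 1 (pitch 63, oldest) -> assign | voices=[62 87]
Op 10: note_off(62): free voice 0 | voices=[- 87]
Op 11: note_on(82): voice 0 is free -> assigned | voices=[82 87]
Op 12: note_on(64): all voices busy, STEAL voice 1 (pitch 87, oldest) -> assign | voices=[82 64]
Op 13: note_on(68): all voices busy, STEAL voice 0 (pitch 82, oldest) -> assign | voices=[68 64]
Op 14: note_off(68): free voice 0 | voices=[- 64]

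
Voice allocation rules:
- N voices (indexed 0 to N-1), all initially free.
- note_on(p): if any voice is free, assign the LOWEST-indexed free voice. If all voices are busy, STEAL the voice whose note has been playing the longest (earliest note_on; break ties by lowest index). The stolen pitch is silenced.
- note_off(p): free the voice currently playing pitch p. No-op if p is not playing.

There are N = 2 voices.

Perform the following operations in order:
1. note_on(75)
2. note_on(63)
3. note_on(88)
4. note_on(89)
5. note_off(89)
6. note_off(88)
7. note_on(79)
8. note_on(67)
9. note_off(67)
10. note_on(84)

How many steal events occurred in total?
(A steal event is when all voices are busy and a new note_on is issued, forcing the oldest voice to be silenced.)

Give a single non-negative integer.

Answer: 2

Derivation:
Op 1: note_on(75): voice 0 is free -> assigned | voices=[75 -]
Op 2: note_on(63): voice 1 is free -> assigned | voices=[75 63]
Op 3: note_on(88): all voices busy, STEAL voice 0 (pitch 75, oldest) -> assign | voices=[88 63]
Op 4: note_on(89): all voices busy, STEAL voice 1 (pitch 63, oldest) -> assign | voices=[88 89]
Op 5: note_off(89): free voice 1 | voices=[88 -]
Op 6: note_off(88): free voice 0 | voices=[- -]
Op 7: note_on(79): voice 0 is free -> assigned | voices=[79 -]
Op 8: note_on(67): voice 1 is free -> assigned | voices=[79 67]
Op 9: note_off(67): free voice 1 | voices=[79 -]
Op 10: note_on(84): voice 1 is free -> assigned | voices=[79 84]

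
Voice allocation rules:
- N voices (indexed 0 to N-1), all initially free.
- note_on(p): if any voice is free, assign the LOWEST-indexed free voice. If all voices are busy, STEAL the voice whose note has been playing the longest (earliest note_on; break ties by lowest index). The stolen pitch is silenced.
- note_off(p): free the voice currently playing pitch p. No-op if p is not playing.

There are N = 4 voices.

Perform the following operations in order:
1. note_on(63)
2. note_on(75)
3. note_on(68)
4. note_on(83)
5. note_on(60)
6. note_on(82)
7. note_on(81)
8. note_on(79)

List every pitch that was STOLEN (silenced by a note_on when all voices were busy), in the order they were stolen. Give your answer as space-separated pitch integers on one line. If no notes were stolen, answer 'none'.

Answer: 63 75 68 83

Derivation:
Op 1: note_on(63): voice 0 is free -> assigned | voices=[63 - - -]
Op 2: note_on(75): voice 1 is free -> assigned | voices=[63 75 - -]
Op 3: note_on(68): voice 2 is free -> assigned | voices=[63 75 68 -]
Op 4: note_on(83): voice 3 is free -> assigned | voices=[63 75 68 83]
Op 5: note_on(60): all voices busy, STEAL voice 0 (pitch 63, oldest) -> assign | voices=[60 75 68 83]
Op 6: note_on(82): all voices busy, STEAL voice 1 (pitch 75, oldest) -> assign | voices=[60 82 68 83]
Op 7: note_on(81): all voices busy, STEAL voice 2 (pitch 68, oldest) -> assign | voices=[60 82 81 83]
Op 8: note_on(79): all voices busy, STEAL voice 3 (pitch 83, oldest) -> assign | voices=[60 82 81 79]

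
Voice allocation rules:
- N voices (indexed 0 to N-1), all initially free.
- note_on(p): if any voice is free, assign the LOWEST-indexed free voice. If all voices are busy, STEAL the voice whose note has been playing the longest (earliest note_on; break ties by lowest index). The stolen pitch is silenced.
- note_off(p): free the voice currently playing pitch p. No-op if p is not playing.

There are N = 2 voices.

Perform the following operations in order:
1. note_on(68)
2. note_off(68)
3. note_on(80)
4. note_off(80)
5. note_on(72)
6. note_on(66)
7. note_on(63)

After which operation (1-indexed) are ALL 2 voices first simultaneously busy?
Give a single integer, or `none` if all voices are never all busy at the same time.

Answer: 6

Derivation:
Op 1: note_on(68): voice 0 is free -> assigned | voices=[68 -]
Op 2: note_off(68): free voice 0 | voices=[- -]
Op 3: note_on(80): voice 0 is free -> assigned | voices=[80 -]
Op 4: note_off(80): free voice 0 | voices=[- -]
Op 5: note_on(72): voice 0 is free -> assigned | voices=[72 -]
Op 6: note_on(66): voice 1 is free -> assigned | voices=[72 66]
Op 7: note_on(63): all voices busy, STEAL voice 0 (pitch 72, oldest) -> assign | voices=[63 66]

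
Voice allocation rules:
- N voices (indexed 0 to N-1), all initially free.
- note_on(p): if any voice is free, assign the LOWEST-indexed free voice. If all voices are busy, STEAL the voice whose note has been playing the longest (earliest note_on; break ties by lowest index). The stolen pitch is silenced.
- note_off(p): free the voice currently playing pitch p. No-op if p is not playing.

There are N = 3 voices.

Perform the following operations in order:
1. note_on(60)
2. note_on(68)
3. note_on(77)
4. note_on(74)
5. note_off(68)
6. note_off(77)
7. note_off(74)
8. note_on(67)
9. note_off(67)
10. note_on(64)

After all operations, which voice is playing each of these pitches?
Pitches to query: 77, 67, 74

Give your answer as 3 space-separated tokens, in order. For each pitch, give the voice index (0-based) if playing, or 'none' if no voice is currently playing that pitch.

Op 1: note_on(60): voice 0 is free -> assigned | voices=[60 - -]
Op 2: note_on(68): voice 1 is free -> assigned | voices=[60 68 -]
Op 3: note_on(77): voice 2 is free -> assigned | voices=[60 68 77]
Op 4: note_on(74): all voices busy, STEAL voice 0 (pitch 60, oldest) -> assign | voices=[74 68 77]
Op 5: note_off(68): free voice 1 | voices=[74 - 77]
Op 6: note_off(77): free voice 2 | voices=[74 - -]
Op 7: note_off(74): free voice 0 | voices=[- - -]
Op 8: note_on(67): voice 0 is free -> assigned | voices=[67 - -]
Op 9: note_off(67): free voice 0 | voices=[- - -]
Op 10: note_on(64): voice 0 is free -> assigned | voices=[64 - -]

Answer: none none none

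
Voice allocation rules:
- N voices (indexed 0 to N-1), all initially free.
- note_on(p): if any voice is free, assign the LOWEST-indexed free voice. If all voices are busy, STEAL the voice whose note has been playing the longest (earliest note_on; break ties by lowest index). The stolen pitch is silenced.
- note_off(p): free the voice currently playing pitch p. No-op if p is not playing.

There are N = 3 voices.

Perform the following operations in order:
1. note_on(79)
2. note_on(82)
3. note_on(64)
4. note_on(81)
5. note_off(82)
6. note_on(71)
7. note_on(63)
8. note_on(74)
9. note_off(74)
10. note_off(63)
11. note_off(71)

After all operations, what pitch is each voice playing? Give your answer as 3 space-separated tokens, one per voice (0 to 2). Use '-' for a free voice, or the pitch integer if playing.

Answer: - - -

Derivation:
Op 1: note_on(79): voice 0 is free -> assigned | voices=[79 - -]
Op 2: note_on(82): voice 1 is free -> assigned | voices=[79 82 -]
Op 3: note_on(64): voice 2 is free -> assigned | voices=[79 82 64]
Op 4: note_on(81): all voices busy, STEAL voice 0 (pitch 79, oldest) -> assign | voices=[81 82 64]
Op 5: note_off(82): free voice 1 | voices=[81 - 64]
Op 6: note_on(71): voice 1 is free -> assigned | voices=[81 71 64]
Op 7: note_on(63): all voices busy, STEAL voice 2 (pitch 64, oldest) -> assign | voices=[81 71 63]
Op 8: note_on(74): all voices busy, STEAL voice 0 (pitch 81, oldest) -> assign | voices=[74 71 63]
Op 9: note_off(74): free voice 0 | voices=[- 71 63]
Op 10: note_off(63): free voice 2 | voices=[- 71 -]
Op 11: note_off(71): free voice 1 | voices=[- - -]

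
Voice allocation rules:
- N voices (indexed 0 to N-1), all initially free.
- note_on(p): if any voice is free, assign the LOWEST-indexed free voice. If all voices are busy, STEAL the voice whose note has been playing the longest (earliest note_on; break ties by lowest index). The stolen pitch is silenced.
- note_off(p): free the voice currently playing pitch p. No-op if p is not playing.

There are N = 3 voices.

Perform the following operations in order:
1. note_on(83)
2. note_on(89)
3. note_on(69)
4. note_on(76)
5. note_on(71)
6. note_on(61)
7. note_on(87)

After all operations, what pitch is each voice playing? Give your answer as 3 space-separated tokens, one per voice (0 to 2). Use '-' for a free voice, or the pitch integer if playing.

Op 1: note_on(83): voice 0 is free -> assigned | voices=[83 - -]
Op 2: note_on(89): voice 1 is free -> assigned | voices=[83 89 -]
Op 3: note_on(69): voice 2 is free -> assigned | voices=[83 89 69]
Op 4: note_on(76): all voices busy, STEAL voice 0 (pitch 83, oldest) -> assign | voices=[76 89 69]
Op 5: note_on(71): all voices busy, STEAL voice 1 (pitch 89, oldest) -> assign | voices=[76 71 69]
Op 6: note_on(61): all voices busy, STEAL voice 2 (pitch 69, oldest) -> assign | voices=[76 71 61]
Op 7: note_on(87): all voices busy, STEAL voice 0 (pitch 76, oldest) -> assign | voices=[87 71 61]

Answer: 87 71 61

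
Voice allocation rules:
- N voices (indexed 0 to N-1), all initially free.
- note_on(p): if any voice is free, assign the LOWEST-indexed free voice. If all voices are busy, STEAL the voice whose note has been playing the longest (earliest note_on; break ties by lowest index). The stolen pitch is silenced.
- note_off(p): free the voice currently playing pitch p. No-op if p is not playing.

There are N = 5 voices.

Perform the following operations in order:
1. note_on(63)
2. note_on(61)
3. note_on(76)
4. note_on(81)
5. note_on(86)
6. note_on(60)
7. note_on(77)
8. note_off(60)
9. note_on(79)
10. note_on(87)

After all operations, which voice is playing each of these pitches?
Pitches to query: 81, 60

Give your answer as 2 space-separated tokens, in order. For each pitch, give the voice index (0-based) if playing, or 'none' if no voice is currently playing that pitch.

Answer: 3 none

Derivation:
Op 1: note_on(63): voice 0 is free -> assigned | voices=[63 - - - -]
Op 2: note_on(61): voice 1 is free -> assigned | voices=[63 61 - - -]
Op 3: note_on(76): voice 2 is free -> assigned | voices=[63 61 76 - -]
Op 4: note_on(81): voice 3 is free -> assigned | voices=[63 61 76 81 -]
Op 5: note_on(86): voice 4 is free -> assigned | voices=[63 61 76 81 86]
Op 6: note_on(60): all voices busy, STEAL voice 0 (pitch 63, oldest) -> assign | voices=[60 61 76 81 86]
Op 7: note_on(77): all voices busy, STEAL voice 1 (pitch 61, oldest) -> assign | voices=[60 77 76 81 86]
Op 8: note_off(60): free voice 0 | voices=[- 77 76 81 86]
Op 9: note_on(79): voice 0 is free -> assigned | voices=[79 77 76 81 86]
Op 10: note_on(87): all voices busy, STEAL voice 2 (pitch 76, oldest) -> assign | voices=[79 77 87 81 86]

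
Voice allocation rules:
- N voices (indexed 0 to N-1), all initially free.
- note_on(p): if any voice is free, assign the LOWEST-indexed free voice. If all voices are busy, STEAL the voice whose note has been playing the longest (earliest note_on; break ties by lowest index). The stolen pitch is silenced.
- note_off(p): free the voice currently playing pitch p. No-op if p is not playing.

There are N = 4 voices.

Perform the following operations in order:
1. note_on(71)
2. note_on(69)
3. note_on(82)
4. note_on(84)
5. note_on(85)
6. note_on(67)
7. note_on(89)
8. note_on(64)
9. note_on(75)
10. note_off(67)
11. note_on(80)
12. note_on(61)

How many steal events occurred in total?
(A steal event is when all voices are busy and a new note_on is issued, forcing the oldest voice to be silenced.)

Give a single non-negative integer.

Answer: 6

Derivation:
Op 1: note_on(71): voice 0 is free -> assigned | voices=[71 - - -]
Op 2: note_on(69): voice 1 is free -> assigned | voices=[71 69 - -]
Op 3: note_on(82): voice 2 is free -> assigned | voices=[71 69 82 -]
Op 4: note_on(84): voice 3 is free -> assigned | voices=[71 69 82 84]
Op 5: note_on(85): all voices busy, STEAL voice 0 (pitch 71, oldest) -> assign | voices=[85 69 82 84]
Op 6: note_on(67): all voices busy, STEAL voice 1 (pitch 69, oldest) -> assign | voices=[85 67 82 84]
Op 7: note_on(89): all voices busy, STEAL voice 2 (pitch 82, oldest) -> assign | voices=[85 67 89 84]
Op 8: note_on(64): all voices busy, STEAL voice 3 (pitch 84, oldest) -> assign | voices=[85 67 89 64]
Op 9: note_on(75): all voices busy, STEAL voice 0 (pitch 85, oldest) -> assign | voices=[75 67 89 64]
Op 10: note_off(67): free voice 1 | voices=[75 - 89 64]
Op 11: note_on(80): voice 1 is free -> assigned | voices=[75 80 89 64]
Op 12: note_on(61): all voices busy, STEAL voice 2 (pitch 89, oldest) -> assign | voices=[75 80 61 64]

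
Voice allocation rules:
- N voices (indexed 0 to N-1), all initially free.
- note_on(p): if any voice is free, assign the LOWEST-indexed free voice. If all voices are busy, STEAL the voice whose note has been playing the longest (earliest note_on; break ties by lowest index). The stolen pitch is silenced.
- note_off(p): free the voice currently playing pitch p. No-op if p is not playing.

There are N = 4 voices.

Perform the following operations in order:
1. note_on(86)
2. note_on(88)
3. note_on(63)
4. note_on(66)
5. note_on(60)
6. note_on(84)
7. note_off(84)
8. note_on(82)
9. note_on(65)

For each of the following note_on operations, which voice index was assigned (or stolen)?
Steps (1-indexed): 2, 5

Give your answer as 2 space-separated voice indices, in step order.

Answer: 1 0

Derivation:
Op 1: note_on(86): voice 0 is free -> assigned | voices=[86 - - -]
Op 2: note_on(88): voice 1 is free -> assigned | voices=[86 88 - -]
Op 3: note_on(63): voice 2 is free -> assigned | voices=[86 88 63 -]
Op 4: note_on(66): voice 3 is free -> assigned | voices=[86 88 63 66]
Op 5: note_on(60): all voices busy, STEAL voice 0 (pitch 86, oldest) -> assign | voices=[60 88 63 66]
Op 6: note_on(84): all voices busy, STEAL voice 1 (pitch 88, oldest) -> assign | voices=[60 84 63 66]
Op 7: note_off(84): free voice 1 | voices=[60 - 63 66]
Op 8: note_on(82): voice 1 is free -> assigned | voices=[60 82 63 66]
Op 9: note_on(65): all voices busy, STEAL voice 2 (pitch 63, oldest) -> assign | voices=[60 82 65 66]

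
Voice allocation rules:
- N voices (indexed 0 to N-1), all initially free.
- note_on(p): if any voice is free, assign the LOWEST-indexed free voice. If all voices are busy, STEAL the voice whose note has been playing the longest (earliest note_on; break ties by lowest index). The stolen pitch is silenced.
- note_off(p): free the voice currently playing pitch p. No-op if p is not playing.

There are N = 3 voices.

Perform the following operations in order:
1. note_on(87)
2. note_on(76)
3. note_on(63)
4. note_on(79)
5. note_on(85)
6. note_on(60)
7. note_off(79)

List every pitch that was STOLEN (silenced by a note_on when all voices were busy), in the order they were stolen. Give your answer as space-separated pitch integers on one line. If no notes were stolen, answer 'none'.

Op 1: note_on(87): voice 0 is free -> assigned | voices=[87 - -]
Op 2: note_on(76): voice 1 is free -> assigned | voices=[87 76 -]
Op 3: note_on(63): voice 2 is free -> assigned | voices=[87 76 63]
Op 4: note_on(79): all voices busy, STEAL voice 0 (pitch 87, oldest) -> assign | voices=[79 76 63]
Op 5: note_on(85): all voices busy, STEAL voice 1 (pitch 76, oldest) -> assign | voices=[79 85 63]
Op 6: note_on(60): all voices busy, STEAL voice 2 (pitch 63, oldest) -> assign | voices=[79 85 60]
Op 7: note_off(79): free voice 0 | voices=[- 85 60]

Answer: 87 76 63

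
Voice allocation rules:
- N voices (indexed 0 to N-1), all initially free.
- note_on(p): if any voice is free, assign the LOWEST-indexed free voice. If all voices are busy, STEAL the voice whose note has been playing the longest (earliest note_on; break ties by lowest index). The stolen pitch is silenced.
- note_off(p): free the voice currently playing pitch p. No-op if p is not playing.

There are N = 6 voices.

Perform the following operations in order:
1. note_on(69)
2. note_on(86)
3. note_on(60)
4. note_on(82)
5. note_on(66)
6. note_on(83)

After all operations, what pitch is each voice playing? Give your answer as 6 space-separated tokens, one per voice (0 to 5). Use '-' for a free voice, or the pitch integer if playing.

Answer: 69 86 60 82 66 83

Derivation:
Op 1: note_on(69): voice 0 is free -> assigned | voices=[69 - - - - -]
Op 2: note_on(86): voice 1 is free -> assigned | voices=[69 86 - - - -]
Op 3: note_on(60): voice 2 is free -> assigned | voices=[69 86 60 - - -]
Op 4: note_on(82): voice 3 is free -> assigned | voices=[69 86 60 82 - -]
Op 5: note_on(66): voice 4 is free -> assigned | voices=[69 86 60 82 66 -]
Op 6: note_on(83): voice 5 is free -> assigned | voices=[69 86 60 82 66 83]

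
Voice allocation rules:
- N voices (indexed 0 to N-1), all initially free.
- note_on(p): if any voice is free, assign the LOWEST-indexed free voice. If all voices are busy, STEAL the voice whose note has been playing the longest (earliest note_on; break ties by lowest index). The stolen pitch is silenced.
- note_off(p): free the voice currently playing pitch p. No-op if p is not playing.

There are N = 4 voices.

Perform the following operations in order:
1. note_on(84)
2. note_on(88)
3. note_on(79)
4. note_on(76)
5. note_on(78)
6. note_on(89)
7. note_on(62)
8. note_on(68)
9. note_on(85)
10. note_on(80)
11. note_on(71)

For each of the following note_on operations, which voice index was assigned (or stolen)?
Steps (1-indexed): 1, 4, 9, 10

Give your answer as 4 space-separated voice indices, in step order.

Answer: 0 3 0 1

Derivation:
Op 1: note_on(84): voice 0 is free -> assigned | voices=[84 - - -]
Op 2: note_on(88): voice 1 is free -> assigned | voices=[84 88 - -]
Op 3: note_on(79): voice 2 is free -> assigned | voices=[84 88 79 -]
Op 4: note_on(76): voice 3 is free -> assigned | voices=[84 88 79 76]
Op 5: note_on(78): all voices busy, STEAL voice 0 (pitch 84, oldest) -> assign | voices=[78 88 79 76]
Op 6: note_on(89): all voices busy, STEAL voice 1 (pitch 88, oldest) -> assign | voices=[78 89 79 76]
Op 7: note_on(62): all voices busy, STEAL voice 2 (pitch 79, oldest) -> assign | voices=[78 89 62 76]
Op 8: note_on(68): all voices busy, STEAL voice 3 (pitch 76, oldest) -> assign | voices=[78 89 62 68]
Op 9: note_on(85): all voices busy, STEAL voice 0 (pitch 78, oldest) -> assign | voices=[85 89 62 68]
Op 10: note_on(80): all voices busy, STEAL voice 1 (pitch 89, oldest) -> assign | voices=[85 80 62 68]
Op 11: note_on(71): all voices busy, STEAL voice 2 (pitch 62, oldest) -> assign | voices=[85 80 71 68]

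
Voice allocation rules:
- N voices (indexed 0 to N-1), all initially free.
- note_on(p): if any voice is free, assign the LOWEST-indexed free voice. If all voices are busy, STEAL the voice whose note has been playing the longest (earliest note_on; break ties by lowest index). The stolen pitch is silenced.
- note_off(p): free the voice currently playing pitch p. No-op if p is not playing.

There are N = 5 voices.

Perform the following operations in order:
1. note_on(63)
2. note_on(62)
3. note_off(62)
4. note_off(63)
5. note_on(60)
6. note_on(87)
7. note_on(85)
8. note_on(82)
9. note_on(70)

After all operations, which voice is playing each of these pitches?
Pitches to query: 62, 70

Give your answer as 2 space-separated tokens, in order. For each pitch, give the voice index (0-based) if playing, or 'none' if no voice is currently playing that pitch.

Op 1: note_on(63): voice 0 is free -> assigned | voices=[63 - - - -]
Op 2: note_on(62): voice 1 is free -> assigned | voices=[63 62 - - -]
Op 3: note_off(62): free voice 1 | voices=[63 - - - -]
Op 4: note_off(63): free voice 0 | voices=[- - - - -]
Op 5: note_on(60): voice 0 is free -> assigned | voices=[60 - - - -]
Op 6: note_on(87): voice 1 is free -> assigned | voices=[60 87 - - -]
Op 7: note_on(85): voice 2 is free -> assigned | voices=[60 87 85 - -]
Op 8: note_on(82): voice 3 is free -> assigned | voices=[60 87 85 82 -]
Op 9: note_on(70): voice 4 is free -> assigned | voices=[60 87 85 82 70]

Answer: none 4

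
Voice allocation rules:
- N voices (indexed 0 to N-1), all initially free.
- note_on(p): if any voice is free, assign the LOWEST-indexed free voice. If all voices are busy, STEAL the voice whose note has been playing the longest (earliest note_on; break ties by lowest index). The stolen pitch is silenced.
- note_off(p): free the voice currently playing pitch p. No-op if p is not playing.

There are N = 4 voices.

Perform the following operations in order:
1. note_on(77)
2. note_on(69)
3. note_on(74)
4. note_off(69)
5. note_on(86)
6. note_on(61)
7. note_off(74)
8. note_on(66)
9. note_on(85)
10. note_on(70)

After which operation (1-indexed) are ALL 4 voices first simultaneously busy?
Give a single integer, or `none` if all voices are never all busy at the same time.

Op 1: note_on(77): voice 0 is free -> assigned | voices=[77 - - -]
Op 2: note_on(69): voice 1 is free -> assigned | voices=[77 69 - -]
Op 3: note_on(74): voice 2 is free -> assigned | voices=[77 69 74 -]
Op 4: note_off(69): free voice 1 | voices=[77 - 74 -]
Op 5: note_on(86): voice 1 is free -> assigned | voices=[77 86 74 -]
Op 6: note_on(61): voice 3 is free -> assigned | voices=[77 86 74 61]
Op 7: note_off(74): free voice 2 | voices=[77 86 - 61]
Op 8: note_on(66): voice 2 is free -> assigned | voices=[77 86 66 61]
Op 9: note_on(85): all voices busy, STEAL voice 0 (pitch 77, oldest) -> assign | voices=[85 86 66 61]
Op 10: note_on(70): all voices busy, STEAL voice 1 (pitch 86, oldest) -> assign | voices=[85 70 66 61]

Answer: 6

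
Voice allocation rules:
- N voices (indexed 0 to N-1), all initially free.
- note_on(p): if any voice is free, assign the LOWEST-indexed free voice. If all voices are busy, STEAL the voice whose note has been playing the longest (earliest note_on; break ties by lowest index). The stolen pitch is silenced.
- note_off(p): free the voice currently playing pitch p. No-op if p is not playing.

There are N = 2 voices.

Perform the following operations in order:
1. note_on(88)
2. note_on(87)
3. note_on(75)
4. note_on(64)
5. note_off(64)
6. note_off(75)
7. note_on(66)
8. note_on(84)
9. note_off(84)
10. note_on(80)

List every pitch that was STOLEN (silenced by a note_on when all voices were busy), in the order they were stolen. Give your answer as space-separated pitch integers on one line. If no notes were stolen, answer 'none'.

Op 1: note_on(88): voice 0 is free -> assigned | voices=[88 -]
Op 2: note_on(87): voice 1 is free -> assigned | voices=[88 87]
Op 3: note_on(75): all voices busy, STEAL voice 0 (pitch 88, oldest) -> assign | voices=[75 87]
Op 4: note_on(64): all voices busy, STEAL voice 1 (pitch 87, oldest) -> assign | voices=[75 64]
Op 5: note_off(64): free voice 1 | voices=[75 -]
Op 6: note_off(75): free voice 0 | voices=[- -]
Op 7: note_on(66): voice 0 is free -> assigned | voices=[66 -]
Op 8: note_on(84): voice 1 is free -> assigned | voices=[66 84]
Op 9: note_off(84): free voice 1 | voices=[66 -]
Op 10: note_on(80): voice 1 is free -> assigned | voices=[66 80]

Answer: 88 87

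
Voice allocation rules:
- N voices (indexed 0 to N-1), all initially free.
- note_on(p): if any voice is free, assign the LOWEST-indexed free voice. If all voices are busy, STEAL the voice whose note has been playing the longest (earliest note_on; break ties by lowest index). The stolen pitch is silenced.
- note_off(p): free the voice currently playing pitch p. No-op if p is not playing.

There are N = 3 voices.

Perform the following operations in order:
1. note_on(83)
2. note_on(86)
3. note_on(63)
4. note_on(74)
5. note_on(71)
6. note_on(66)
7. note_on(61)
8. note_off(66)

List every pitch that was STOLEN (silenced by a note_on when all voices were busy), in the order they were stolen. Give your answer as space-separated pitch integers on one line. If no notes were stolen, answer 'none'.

Op 1: note_on(83): voice 0 is free -> assigned | voices=[83 - -]
Op 2: note_on(86): voice 1 is free -> assigned | voices=[83 86 -]
Op 3: note_on(63): voice 2 is free -> assigned | voices=[83 86 63]
Op 4: note_on(74): all voices busy, STEAL voice 0 (pitch 83, oldest) -> assign | voices=[74 86 63]
Op 5: note_on(71): all voices busy, STEAL voice 1 (pitch 86, oldest) -> assign | voices=[74 71 63]
Op 6: note_on(66): all voices busy, STEAL voice 2 (pitch 63, oldest) -> assign | voices=[74 71 66]
Op 7: note_on(61): all voices busy, STEAL voice 0 (pitch 74, oldest) -> assign | voices=[61 71 66]
Op 8: note_off(66): free voice 2 | voices=[61 71 -]

Answer: 83 86 63 74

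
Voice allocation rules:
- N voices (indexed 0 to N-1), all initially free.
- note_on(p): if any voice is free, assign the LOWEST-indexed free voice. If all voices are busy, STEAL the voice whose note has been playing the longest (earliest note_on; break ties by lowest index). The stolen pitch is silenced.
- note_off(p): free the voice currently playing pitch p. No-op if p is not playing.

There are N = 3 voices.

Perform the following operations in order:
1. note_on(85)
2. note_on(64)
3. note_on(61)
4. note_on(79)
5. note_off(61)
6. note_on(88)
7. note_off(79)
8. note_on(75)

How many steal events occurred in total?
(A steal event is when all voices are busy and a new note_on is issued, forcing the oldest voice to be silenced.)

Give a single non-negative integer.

Op 1: note_on(85): voice 0 is free -> assigned | voices=[85 - -]
Op 2: note_on(64): voice 1 is free -> assigned | voices=[85 64 -]
Op 3: note_on(61): voice 2 is free -> assigned | voices=[85 64 61]
Op 4: note_on(79): all voices busy, STEAL voice 0 (pitch 85, oldest) -> assign | voices=[79 64 61]
Op 5: note_off(61): free voice 2 | voices=[79 64 -]
Op 6: note_on(88): voice 2 is free -> assigned | voices=[79 64 88]
Op 7: note_off(79): free voice 0 | voices=[- 64 88]
Op 8: note_on(75): voice 0 is free -> assigned | voices=[75 64 88]

Answer: 1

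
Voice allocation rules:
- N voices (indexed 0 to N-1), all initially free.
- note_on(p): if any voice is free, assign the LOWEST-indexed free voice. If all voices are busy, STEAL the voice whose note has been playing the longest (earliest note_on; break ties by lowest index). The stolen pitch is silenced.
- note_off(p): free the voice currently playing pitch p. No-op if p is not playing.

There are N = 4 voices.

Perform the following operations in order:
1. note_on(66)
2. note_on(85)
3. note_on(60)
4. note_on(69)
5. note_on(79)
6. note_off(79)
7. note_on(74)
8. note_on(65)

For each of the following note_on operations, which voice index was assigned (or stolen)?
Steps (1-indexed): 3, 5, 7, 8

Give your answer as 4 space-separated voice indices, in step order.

Op 1: note_on(66): voice 0 is free -> assigned | voices=[66 - - -]
Op 2: note_on(85): voice 1 is free -> assigned | voices=[66 85 - -]
Op 3: note_on(60): voice 2 is free -> assigned | voices=[66 85 60 -]
Op 4: note_on(69): voice 3 is free -> assigned | voices=[66 85 60 69]
Op 5: note_on(79): all voices busy, STEAL voice 0 (pitch 66, oldest) -> assign | voices=[79 85 60 69]
Op 6: note_off(79): free voice 0 | voices=[- 85 60 69]
Op 7: note_on(74): voice 0 is free -> assigned | voices=[74 85 60 69]
Op 8: note_on(65): all voices busy, STEAL voice 1 (pitch 85, oldest) -> assign | voices=[74 65 60 69]

Answer: 2 0 0 1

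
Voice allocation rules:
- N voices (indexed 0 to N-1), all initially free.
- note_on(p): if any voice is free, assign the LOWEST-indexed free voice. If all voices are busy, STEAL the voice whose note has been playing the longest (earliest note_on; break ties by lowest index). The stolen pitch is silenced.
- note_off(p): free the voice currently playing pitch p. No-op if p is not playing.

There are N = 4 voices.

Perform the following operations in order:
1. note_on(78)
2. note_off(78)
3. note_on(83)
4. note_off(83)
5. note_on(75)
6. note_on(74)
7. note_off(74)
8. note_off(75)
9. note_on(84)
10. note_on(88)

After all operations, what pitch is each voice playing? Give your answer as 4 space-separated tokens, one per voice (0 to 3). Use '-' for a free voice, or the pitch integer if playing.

Answer: 84 88 - -

Derivation:
Op 1: note_on(78): voice 0 is free -> assigned | voices=[78 - - -]
Op 2: note_off(78): free voice 0 | voices=[- - - -]
Op 3: note_on(83): voice 0 is free -> assigned | voices=[83 - - -]
Op 4: note_off(83): free voice 0 | voices=[- - - -]
Op 5: note_on(75): voice 0 is free -> assigned | voices=[75 - - -]
Op 6: note_on(74): voice 1 is free -> assigned | voices=[75 74 - -]
Op 7: note_off(74): free voice 1 | voices=[75 - - -]
Op 8: note_off(75): free voice 0 | voices=[- - - -]
Op 9: note_on(84): voice 0 is free -> assigned | voices=[84 - - -]
Op 10: note_on(88): voice 1 is free -> assigned | voices=[84 88 - -]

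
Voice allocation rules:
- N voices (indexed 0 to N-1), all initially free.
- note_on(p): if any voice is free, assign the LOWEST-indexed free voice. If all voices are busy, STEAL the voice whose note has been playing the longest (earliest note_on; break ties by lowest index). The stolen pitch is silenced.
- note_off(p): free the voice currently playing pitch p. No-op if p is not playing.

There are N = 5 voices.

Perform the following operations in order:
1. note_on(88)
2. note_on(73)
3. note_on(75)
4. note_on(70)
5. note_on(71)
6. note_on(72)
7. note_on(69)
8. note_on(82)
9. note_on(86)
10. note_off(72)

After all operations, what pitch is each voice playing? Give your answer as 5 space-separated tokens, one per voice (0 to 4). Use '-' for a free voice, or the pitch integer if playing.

Op 1: note_on(88): voice 0 is free -> assigned | voices=[88 - - - -]
Op 2: note_on(73): voice 1 is free -> assigned | voices=[88 73 - - -]
Op 3: note_on(75): voice 2 is free -> assigned | voices=[88 73 75 - -]
Op 4: note_on(70): voice 3 is free -> assigned | voices=[88 73 75 70 -]
Op 5: note_on(71): voice 4 is free -> assigned | voices=[88 73 75 70 71]
Op 6: note_on(72): all voices busy, STEAL voice 0 (pitch 88, oldest) -> assign | voices=[72 73 75 70 71]
Op 7: note_on(69): all voices busy, STEAL voice 1 (pitch 73, oldest) -> assign | voices=[72 69 75 70 71]
Op 8: note_on(82): all voices busy, STEAL voice 2 (pitch 75, oldest) -> assign | voices=[72 69 82 70 71]
Op 9: note_on(86): all voices busy, STEAL voice 3 (pitch 70, oldest) -> assign | voices=[72 69 82 86 71]
Op 10: note_off(72): free voice 0 | voices=[- 69 82 86 71]

Answer: - 69 82 86 71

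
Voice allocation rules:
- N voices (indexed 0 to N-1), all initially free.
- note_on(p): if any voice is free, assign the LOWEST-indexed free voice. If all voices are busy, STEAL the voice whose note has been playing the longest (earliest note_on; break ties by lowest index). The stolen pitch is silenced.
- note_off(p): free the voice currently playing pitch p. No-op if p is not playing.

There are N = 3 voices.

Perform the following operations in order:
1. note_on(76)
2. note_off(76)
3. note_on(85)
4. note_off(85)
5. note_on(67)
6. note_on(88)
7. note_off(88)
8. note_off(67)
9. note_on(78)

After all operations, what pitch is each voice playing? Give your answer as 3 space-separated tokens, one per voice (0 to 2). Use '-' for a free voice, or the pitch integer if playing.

Answer: 78 - -

Derivation:
Op 1: note_on(76): voice 0 is free -> assigned | voices=[76 - -]
Op 2: note_off(76): free voice 0 | voices=[- - -]
Op 3: note_on(85): voice 0 is free -> assigned | voices=[85 - -]
Op 4: note_off(85): free voice 0 | voices=[- - -]
Op 5: note_on(67): voice 0 is free -> assigned | voices=[67 - -]
Op 6: note_on(88): voice 1 is free -> assigned | voices=[67 88 -]
Op 7: note_off(88): free voice 1 | voices=[67 - -]
Op 8: note_off(67): free voice 0 | voices=[- - -]
Op 9: note_on(78): voice 0 is free -> assigned | voices=[78 - -]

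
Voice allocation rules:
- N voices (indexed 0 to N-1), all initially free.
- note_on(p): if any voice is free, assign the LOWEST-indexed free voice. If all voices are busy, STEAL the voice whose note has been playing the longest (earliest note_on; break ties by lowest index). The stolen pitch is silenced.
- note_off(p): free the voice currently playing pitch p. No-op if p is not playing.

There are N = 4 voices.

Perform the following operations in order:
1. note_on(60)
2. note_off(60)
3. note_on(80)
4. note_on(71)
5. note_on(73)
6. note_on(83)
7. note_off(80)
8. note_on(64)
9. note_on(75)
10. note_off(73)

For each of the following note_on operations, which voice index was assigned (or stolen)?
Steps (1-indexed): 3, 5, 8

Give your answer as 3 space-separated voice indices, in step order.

Op 1: note_on(60): voice 0 is free -> assigned | voices=[60 - - -]
Op 2: note_off(60): free voice 0 | voices=[- - - -]
Op 3: note_on(80): voice 0 is free -> assigned | voices=[80 - - -]
Op 4: note_on(71): voice 1 is free -> assigned | voices=[80 71 - -]
Op 5: note_on(73): voice 2 is free -> assigned | voices=[80 71 73 -]
Op 6: note_on(83): voice 3 is free -> assigned | voices=[80 71 73 83]
Op 7: note_off(80): free voice 0 | voices=[- 71 73 83]
Op 8: note_on(64): voice 0 is free -> assigned | voices=[64 71 73 83]
Op 9: note_on(75): all voices busy, STEAL voice 1 (pitch 71, oldest) -> assign | voices=[64 75 73 83]
Op 10: note_off(73): free voice 2 | voices=[64 75 - 83]

Answer: 0 2 0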